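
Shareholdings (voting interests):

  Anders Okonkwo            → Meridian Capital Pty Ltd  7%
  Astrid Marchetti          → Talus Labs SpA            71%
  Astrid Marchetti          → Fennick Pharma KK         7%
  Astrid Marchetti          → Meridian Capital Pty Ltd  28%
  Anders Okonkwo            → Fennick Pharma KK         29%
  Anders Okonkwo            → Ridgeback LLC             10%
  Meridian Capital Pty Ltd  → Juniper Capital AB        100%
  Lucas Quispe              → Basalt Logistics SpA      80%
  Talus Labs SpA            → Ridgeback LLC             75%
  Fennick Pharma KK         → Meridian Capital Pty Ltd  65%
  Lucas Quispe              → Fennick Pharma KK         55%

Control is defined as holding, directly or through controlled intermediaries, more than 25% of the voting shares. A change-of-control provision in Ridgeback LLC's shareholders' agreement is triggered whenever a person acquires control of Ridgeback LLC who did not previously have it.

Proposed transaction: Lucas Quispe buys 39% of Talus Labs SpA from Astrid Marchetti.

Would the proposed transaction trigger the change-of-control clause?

Yes

The purchase adds only to Lucas's holdings (Astrid's stake shrinks), so Lucas is the only person who could newly come to control Ridgeback.
Lucas holds 55% of Fennick, so Lucas controls Fennick.
Lucas holds 80% of Basalt, so Lucas controls Basalt.
Fennick holds 65% of Meridian, so Lucas controls Meridian.
Meridian holds 100% of Juniper, so Lucas controls Juniper.
Neither Lucas nor any entity Lucas controls holds any voting interest in Ridgeback.
So before the transaction, Lucas does not control Ridgeback.
After the purchase, Lucas holds 39% of Talus directly, and Astrid's stake falls to 32%.
Lucas holds 39% of Talus, so Lucas controls Talus.
Talus holds 75% of Ridgeback, so Lucas controls Ridgeback.
Lucas did not control Ridgeback before and does after, so the clause is triggered.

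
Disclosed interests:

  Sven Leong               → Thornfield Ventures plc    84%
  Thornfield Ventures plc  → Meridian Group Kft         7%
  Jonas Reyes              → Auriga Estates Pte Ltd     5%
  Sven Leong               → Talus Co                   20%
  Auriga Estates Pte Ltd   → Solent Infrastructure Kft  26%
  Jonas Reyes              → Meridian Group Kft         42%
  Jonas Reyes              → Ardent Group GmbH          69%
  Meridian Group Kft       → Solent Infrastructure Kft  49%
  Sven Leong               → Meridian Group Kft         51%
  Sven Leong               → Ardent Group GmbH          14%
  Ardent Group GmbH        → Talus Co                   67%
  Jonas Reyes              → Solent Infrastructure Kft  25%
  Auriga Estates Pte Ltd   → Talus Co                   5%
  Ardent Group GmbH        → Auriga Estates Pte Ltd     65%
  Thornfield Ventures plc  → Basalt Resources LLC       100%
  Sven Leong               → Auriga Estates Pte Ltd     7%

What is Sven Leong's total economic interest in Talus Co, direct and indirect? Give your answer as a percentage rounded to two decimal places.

30.19%

Sven reaches Talus along 4 paths.
Via Ardent: 14% × 67% = 9.38%.
Via Ardent → Auriga: 14% × 65% × 5% = 0.455%.
Via Auriga: 7% × 5% = 0.35%.
Direct stake: 20% = 20%.
Total: 9.38% + 0.455% + 0.35% + 20% = 30.185%.
Rounded: 30.19%.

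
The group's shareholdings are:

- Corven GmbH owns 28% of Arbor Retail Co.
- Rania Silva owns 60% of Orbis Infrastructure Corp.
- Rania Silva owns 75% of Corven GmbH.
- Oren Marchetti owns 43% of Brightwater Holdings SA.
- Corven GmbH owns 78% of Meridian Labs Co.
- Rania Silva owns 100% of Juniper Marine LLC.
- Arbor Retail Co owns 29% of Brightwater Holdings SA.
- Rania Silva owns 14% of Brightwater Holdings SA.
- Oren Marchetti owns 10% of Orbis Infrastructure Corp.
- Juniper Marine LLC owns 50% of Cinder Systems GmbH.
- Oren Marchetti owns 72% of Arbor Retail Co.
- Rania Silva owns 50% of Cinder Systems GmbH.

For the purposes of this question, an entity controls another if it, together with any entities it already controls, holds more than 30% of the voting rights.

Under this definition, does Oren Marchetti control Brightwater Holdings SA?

Yes

Oren holds 72% of Arbor, so Oren controls Arbor.
Arbor and Oren together hold 29% + 43% = 72% of Brightwater, so Oren controls Brightwater.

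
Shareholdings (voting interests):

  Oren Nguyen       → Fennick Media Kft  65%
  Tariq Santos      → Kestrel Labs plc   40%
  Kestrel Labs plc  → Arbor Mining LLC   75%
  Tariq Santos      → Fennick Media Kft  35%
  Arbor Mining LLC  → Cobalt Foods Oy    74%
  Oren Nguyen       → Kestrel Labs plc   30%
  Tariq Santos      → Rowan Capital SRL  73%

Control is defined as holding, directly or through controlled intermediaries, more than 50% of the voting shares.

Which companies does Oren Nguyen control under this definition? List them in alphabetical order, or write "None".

Fennick Media Kft

Oren holds 65% of Fennick, so Oren controls Fennick.
No other company's threshold is met.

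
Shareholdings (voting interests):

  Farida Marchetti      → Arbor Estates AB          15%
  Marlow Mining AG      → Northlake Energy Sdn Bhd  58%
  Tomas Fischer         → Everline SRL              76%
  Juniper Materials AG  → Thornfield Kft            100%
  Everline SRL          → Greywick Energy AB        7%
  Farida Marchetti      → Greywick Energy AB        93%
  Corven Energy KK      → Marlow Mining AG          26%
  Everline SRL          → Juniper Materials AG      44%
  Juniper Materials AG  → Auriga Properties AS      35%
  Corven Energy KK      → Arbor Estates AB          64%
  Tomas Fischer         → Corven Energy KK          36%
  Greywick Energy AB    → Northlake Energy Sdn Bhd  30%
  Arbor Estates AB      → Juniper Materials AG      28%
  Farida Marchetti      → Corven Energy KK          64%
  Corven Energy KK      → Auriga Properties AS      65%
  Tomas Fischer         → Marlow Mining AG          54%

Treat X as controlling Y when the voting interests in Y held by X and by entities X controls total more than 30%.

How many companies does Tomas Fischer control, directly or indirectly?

8

Tomas holds 36% of Corven, so Tomas controls Corven.
Tomas holds 76% of Everline, so Tomas controls Everline.
Tomas and Corven together hold 54% + 26% = 80% of Marlow, so Tomas controls Marlow.
Corven holds 64% of Arbor, so Tomas controls Arbor.
Everline and Arbor together hold 44% + 28% = 72% of Juniper, so Tomas controls Juniper.
Marlow holds 58% of Northlake, so Tomas controls Northlake.
Corven and Juniper together hold 65% + 35% = 100% of Auriga, so Tomas controls Auriga.
Juniper holds 100% of Thornfield, so Tomas controls Thornfield.
No other company's threshold is met.
Tomas controls 8 companies.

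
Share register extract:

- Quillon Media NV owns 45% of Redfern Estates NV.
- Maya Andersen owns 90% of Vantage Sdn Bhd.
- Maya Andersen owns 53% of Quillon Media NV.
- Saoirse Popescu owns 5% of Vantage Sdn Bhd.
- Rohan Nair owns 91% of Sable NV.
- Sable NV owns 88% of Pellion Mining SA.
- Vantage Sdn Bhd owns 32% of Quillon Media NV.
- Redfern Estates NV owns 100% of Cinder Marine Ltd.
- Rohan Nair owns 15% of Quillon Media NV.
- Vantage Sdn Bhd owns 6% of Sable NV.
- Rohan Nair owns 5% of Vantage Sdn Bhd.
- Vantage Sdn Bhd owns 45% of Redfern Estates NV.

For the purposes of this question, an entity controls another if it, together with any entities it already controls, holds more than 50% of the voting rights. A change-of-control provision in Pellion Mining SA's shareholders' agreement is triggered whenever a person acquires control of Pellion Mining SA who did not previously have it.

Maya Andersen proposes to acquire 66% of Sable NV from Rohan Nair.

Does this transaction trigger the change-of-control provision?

Yes

The purchase adds only to Maya's holdings (Rohan's stake shrinks), so Maya is the only person who could newly come to control Pellion.
Maya holds 90% of Vantage, so Maya controls Vantage.
Maya and Vantage together hold 53% + 32% = 85% of Quillon, so Maya controls Quillon.
Vantage and Quillon together hold 45% + 45% = 90% of Redfern, so Maya controls Redfern.
Redfern holds 100% of Cinder, so Maya controls Cinder.
Neither Maya nor any entity Maya controls holds any voting interest in Pellion.
So before the transaction, Maya does not control Pellion.
After the purchase, Maya holds 66% of Sable directly, and Rohan's stake falls to 25%.
Vantage and Maya together hold 6% + 66% = 72% of Sable, so Maya controls Sable.
Sable holds 88% of Pellion, so Maya controls Pellion.
Maya did not control Pellion before and does after, so the clause is triggered.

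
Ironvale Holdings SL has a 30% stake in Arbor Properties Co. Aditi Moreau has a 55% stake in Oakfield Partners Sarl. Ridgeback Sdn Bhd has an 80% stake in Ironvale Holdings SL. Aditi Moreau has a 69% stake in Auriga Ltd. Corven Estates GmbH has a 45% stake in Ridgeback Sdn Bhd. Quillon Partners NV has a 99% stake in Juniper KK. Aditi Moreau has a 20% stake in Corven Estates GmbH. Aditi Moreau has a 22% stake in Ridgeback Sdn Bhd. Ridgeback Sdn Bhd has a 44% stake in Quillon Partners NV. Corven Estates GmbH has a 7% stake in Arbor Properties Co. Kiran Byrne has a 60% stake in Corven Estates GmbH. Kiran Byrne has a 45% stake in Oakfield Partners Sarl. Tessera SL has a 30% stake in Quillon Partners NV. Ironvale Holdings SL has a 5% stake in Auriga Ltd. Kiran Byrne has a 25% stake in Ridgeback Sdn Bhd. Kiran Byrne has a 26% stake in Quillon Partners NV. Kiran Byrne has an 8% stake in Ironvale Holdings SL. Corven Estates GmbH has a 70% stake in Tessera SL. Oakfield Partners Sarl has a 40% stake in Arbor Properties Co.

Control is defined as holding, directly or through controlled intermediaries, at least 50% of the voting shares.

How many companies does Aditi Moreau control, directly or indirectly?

Aditi holds 55% of Oakfield, so Aditi controls Oakfield.
Aditi holds 69% of Auriga, so Aditi controls Auriga.
No other company's threshold is met.
Aditi controls 2 companies.

2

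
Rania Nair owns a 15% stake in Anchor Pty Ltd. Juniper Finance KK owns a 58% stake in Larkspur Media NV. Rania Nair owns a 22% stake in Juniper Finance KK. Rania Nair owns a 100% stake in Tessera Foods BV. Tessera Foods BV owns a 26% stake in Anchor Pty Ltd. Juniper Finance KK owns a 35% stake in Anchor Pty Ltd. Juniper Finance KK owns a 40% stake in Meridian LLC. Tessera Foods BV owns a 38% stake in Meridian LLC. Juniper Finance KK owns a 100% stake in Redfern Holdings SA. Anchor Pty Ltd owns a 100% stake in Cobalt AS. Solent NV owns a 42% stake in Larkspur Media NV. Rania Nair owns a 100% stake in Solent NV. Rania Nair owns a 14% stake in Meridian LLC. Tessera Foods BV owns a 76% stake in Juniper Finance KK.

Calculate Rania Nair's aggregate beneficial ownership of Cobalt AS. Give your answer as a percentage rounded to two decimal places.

75.30%

Rania reaches Cobalt along 4 paths.
Via Tessera → Anchor: 100% × 26% × 100% = 26%.
Via Tessera → Juniper → Anchor: 100% × 76% × 35% × 100% = 26.6%.
Via Juniper → Anchor: 22% × 35% × 100% = 7.7%.
Via Anchor: 15% × 100% = 15%.
Total: 26% + 26.6% + 7.7% + 15% = 75.3%.
Rounded: 75.30%.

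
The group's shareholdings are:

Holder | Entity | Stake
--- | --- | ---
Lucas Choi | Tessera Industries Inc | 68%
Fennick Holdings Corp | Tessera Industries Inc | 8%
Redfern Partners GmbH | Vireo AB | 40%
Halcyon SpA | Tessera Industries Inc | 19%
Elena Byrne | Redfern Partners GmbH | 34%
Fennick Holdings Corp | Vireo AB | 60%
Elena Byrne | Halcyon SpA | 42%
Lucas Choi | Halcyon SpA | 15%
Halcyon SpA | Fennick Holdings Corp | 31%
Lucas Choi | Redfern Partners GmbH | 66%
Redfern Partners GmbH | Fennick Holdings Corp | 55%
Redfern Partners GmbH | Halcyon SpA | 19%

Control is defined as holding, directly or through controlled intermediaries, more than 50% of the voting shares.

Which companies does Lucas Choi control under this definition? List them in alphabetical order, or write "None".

Lucas holds 66% of Redfern, so Lucas controls Redfern.
Redfern holds 55% of Fennick, so Lucas controls Fennick.
Lucas and Fennick together hold 68% + 8% = 76% of Tessera, so Lucas controls Tessera.
Fennick and Redfern together hold 60% + 40% = 100% of Vireo, so Lucas controls Vireo.
No other company's threshold is met.

Fennick Holdings Corp, Redfern Partners GmbH, Tessera Industries Inc, Vireo AB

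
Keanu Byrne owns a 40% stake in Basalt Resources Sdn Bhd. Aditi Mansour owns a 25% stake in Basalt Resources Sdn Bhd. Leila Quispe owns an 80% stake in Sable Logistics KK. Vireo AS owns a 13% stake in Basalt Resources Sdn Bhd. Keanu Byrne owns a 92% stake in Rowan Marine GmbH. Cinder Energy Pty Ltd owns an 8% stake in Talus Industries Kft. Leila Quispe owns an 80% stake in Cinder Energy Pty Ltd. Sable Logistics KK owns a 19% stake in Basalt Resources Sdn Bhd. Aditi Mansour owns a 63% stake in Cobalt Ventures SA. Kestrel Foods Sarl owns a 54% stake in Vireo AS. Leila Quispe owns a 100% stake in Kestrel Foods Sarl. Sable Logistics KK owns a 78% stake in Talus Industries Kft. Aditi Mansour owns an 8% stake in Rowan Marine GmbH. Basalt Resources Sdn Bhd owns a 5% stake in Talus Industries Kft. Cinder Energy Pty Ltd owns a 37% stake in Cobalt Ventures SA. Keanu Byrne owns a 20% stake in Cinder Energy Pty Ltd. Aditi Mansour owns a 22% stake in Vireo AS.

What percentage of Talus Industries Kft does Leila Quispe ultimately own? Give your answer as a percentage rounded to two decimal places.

69.91%

Leila reaches Talus along 4 paths.
Via Kestrel → Vireo → Basalt: 100% × 54% × 13% × 5% = 0.351%.
Via Sable → Basalt: 80% × 19% × 5% = 0.76%.
Via Sable: 80% × 78% = 62.4%.
Via Cinder: 80% × 8% = 6.4%.
Total: 0.351% + 0.76% + 62.4% + 6.4% = 69.911%.
Rounded: 69.91%.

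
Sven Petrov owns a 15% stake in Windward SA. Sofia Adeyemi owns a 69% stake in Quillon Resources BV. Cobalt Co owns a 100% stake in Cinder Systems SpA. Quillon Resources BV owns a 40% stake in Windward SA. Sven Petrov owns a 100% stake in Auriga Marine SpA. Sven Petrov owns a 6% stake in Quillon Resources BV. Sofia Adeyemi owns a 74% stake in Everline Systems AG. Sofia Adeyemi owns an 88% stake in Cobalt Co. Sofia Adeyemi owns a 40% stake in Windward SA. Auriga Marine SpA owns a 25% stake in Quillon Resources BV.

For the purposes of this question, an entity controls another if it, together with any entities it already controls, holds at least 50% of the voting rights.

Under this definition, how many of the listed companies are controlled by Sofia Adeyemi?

Sofia holds 69% of Quillon, so Sofia controls Quillon.
Sofia holds 88% of Cobalt, so Sofia controls Cobalt.
Cobalt holds 100% of Cinder, so Sofia controls Cinder.
Sofia holds 74% of Everline, so Sofia controls Everline.
Sofia and Quillon together hold 40% + 40% = 80% of Windward, so Sofia controls Windward.
No other company's threshold is met.
Sofia controls 5 companies.

5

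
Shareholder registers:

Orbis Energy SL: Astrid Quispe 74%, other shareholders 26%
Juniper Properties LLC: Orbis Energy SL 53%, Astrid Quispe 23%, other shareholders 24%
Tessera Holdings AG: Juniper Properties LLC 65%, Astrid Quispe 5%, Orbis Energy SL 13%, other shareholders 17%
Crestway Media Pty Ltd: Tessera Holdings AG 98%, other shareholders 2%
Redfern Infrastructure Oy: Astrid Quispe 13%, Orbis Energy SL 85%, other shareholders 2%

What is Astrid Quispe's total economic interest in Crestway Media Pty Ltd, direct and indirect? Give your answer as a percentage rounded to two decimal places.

53.96%

Astrid reaches Crestway along 4 paths.
Via Orbis → Juniper → Tessera: 74% × 53% × 65% × 98% = 24.98314%.
Via Juniper → Tessera: 23% × 65% × 98% = 14.651%.
Via Tessera: 5% × 98% = 4.9%.
Via Orbis → Tessera: 74% × 13% × 98% = 9.4276%.
Total: 24.98314% + 14.651% + 4.9% + 9.4276% = 53.96174%.
Rounded: 53.96%.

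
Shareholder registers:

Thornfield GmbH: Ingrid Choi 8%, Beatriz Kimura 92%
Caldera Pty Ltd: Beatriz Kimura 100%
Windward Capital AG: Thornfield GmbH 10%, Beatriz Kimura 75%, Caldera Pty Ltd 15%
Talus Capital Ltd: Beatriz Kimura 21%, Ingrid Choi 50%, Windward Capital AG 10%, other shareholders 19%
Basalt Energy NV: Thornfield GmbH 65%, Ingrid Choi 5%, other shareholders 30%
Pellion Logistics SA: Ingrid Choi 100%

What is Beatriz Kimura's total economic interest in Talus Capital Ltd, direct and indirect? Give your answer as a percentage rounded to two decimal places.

Beatriz reaches Talus along 4 paths.
Direct stake: 21% = 21%.
Via Thornfield → Windward: 92% × 10% × 10% = 0.92%.
Via Windward: 75% × 10% = 7.5%.
Via Caldera → Windward: 100% × 15% × 10% = 1.5%.
Total: 21% + 0.92% + 7.5% + 1.5% = 30.92%.

30.92%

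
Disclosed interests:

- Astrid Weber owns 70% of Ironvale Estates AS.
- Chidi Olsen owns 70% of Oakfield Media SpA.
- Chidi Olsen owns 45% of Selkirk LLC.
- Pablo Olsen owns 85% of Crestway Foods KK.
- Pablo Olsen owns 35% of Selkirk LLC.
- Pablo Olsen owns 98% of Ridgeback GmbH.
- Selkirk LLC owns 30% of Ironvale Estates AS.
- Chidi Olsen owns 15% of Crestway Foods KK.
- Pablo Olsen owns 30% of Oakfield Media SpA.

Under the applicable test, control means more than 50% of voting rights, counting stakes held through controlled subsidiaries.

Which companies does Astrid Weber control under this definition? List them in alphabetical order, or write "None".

Astrid holds 70% of Ironvale, so Astrid controls Ironvale.
No other company's threshold is met.

Ironvale Estates AS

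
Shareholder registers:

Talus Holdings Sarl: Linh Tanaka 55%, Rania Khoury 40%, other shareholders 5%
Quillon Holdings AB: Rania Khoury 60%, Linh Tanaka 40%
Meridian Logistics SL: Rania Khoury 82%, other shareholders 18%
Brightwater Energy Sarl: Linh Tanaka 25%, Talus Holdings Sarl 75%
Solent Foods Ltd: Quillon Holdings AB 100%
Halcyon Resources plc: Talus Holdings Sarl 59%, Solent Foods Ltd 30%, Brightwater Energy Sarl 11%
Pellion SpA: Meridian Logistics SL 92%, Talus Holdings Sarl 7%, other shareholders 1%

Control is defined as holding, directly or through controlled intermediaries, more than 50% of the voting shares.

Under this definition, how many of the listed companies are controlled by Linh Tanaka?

Linh holds 55% of Talus, so Linh controls Talus.
Linh and Talus together hold 25% + 75% = 100% of Brightwater, so Linh controls Brightwater.
Talus and Brightwater together hold 59% + 11% = 70% of Halcyon, so Linh controls Halcyon.
No other company's threshold is met.
Linh controls 3 companies.

3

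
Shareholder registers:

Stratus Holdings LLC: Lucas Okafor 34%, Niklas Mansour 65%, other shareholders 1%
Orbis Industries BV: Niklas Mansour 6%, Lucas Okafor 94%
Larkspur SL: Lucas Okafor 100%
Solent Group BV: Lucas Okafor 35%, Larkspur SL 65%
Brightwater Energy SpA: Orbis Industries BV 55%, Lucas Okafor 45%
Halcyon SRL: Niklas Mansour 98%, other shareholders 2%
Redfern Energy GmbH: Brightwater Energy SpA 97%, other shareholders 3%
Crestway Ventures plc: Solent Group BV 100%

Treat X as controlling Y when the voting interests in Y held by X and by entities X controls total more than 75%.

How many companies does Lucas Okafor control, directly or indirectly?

Lucas holds 94% of Orbis, so Lucas controls Orbis.
Lucas holds 100% of Larkspur, so Lucas controls Larkspur.
Lucas and Larkspur together hold 35% + 65% = 100% of Solent, so Lucas controls Solent.
Orbis and Lucas together hold 55% + 45% = 100% of Brightwater, so Lucas controls Brightwater.
Brightwater holds 97% of Redfern, so Lucas controls Redfern.
Solent holds 100% of Crestway, so Lucas controls Crestway.
No other company's threshold is met.
Lucas controls 6 companies.

6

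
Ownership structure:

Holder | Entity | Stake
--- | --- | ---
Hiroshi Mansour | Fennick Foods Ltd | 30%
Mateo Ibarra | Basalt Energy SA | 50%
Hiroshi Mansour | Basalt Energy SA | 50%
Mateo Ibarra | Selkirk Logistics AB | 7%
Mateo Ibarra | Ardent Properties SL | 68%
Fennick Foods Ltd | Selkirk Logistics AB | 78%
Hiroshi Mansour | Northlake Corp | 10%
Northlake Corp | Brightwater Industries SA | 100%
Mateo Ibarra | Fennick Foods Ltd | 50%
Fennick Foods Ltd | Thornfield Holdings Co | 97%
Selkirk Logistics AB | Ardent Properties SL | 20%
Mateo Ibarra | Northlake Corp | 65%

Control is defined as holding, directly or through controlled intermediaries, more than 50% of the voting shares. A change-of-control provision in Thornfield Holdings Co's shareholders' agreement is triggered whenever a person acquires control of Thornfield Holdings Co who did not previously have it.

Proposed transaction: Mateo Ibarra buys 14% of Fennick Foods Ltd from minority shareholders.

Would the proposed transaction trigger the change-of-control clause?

Yes

The purchase changes only Mateo's holdings, so Mateo is the only person who could newly come to control Thornfield.
Mateo holds 65% of Northlake, so Mateo controls Northlake.
Northlake holds 100% of Brightwater, so Mateo controls Brightwater.
Mateo holds 68% of Ardent, so Mateo controls Ardent.
Neither Mateo nor any entity Mateo controls holds any voting interest in Thornfield.
So before the transaction, Mateo does not control Thornfield.
After the purchase, Mateo's direct stake in Fennick rises to 50% + 14% = 64%.
Mateo holds 64% of Fennick, so Mateo controls Fennick.
Fennick holds 97% of Thornfield, so Mateo controls Thornfield.
Mateo did not control Thornfield before and does after, so the clause is triggered.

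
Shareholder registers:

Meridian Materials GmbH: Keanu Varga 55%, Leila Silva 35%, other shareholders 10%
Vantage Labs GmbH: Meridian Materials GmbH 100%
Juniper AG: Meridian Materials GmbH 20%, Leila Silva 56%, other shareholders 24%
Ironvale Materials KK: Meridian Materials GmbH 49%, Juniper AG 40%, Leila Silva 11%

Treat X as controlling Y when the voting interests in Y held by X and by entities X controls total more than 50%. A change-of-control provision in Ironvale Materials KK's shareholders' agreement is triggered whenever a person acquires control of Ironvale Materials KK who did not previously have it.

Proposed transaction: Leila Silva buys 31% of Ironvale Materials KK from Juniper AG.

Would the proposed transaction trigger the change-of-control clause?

No

The purchase adds only to Leila's holdings (Juniper's stake shrinks), so Leila is the only person who could newly come to control Ironvale.
Leila holds 56% of Juniper, so Leila controls Juniper.
Juniper and Leila together hold 40% + 11% = 51% of Ironvale, so Leila controls Ironvale.
So Leila already controls Ironvale before the transaction.
After the purchase, Leila's direct stake in Ironvale rises to 11% + 31% = 42%, and Juniper's stake falls to 9%.
Leila controlled Ironvale already, so this is not a new person acquiring control; every other person's position is unchanged or reduced.
No new person acquires control, so the clause is not triggered.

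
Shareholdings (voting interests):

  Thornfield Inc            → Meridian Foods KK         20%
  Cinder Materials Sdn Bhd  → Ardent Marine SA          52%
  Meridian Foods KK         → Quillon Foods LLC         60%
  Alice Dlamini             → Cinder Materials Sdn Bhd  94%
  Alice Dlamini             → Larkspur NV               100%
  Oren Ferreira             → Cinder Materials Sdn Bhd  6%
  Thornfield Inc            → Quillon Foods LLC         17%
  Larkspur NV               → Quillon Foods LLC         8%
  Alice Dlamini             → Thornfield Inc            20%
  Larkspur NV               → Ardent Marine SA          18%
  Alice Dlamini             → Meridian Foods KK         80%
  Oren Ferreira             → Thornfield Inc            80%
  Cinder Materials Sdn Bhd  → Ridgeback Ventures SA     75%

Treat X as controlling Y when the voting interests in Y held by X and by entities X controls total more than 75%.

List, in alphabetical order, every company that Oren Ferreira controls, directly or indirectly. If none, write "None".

Thornfield Inc

Oren holds 80% of Thornfield, so Oren controls Thornfield.
No other company's threshold is met.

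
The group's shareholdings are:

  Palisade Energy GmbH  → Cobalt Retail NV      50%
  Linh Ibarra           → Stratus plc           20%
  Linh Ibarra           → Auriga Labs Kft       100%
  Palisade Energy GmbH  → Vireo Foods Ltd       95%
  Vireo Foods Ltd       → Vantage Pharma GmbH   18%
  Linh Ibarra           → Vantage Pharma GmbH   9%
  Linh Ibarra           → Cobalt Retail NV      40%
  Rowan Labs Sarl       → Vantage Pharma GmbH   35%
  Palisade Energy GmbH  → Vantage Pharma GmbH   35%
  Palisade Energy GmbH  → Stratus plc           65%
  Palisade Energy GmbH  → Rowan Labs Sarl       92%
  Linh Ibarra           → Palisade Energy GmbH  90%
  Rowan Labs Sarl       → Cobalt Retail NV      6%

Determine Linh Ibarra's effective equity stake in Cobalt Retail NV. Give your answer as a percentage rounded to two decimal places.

Linh reaches Cobalt along 3 paths.
Via Palisade → Rowan: 90% × 92% × 6% = 4.968%.
Via Palisade: 90% × 50% = 45%.
Direct stake: 40% = 40%.
Total: 4.968% + 45% + 40% = 89.968%.
Rounded: 89.97%.

89.97%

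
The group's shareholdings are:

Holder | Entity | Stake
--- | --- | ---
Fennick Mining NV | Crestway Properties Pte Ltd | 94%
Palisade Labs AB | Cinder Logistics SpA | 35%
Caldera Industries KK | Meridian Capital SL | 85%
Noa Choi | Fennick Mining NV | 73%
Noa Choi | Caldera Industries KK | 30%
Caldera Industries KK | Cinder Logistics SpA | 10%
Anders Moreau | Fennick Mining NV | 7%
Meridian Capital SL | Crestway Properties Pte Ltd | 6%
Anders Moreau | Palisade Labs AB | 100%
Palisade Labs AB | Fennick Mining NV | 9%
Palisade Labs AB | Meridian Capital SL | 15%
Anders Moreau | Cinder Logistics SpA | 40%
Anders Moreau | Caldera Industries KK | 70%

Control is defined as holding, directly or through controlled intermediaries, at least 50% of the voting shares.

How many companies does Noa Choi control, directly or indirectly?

2

Noa holds 73% of Fennick, so Noa controls Fennick.
Fennick holds 94% of Crestway, so Noa controls Crestway.
No other company's threshold is met.
Noa controls 2 companies.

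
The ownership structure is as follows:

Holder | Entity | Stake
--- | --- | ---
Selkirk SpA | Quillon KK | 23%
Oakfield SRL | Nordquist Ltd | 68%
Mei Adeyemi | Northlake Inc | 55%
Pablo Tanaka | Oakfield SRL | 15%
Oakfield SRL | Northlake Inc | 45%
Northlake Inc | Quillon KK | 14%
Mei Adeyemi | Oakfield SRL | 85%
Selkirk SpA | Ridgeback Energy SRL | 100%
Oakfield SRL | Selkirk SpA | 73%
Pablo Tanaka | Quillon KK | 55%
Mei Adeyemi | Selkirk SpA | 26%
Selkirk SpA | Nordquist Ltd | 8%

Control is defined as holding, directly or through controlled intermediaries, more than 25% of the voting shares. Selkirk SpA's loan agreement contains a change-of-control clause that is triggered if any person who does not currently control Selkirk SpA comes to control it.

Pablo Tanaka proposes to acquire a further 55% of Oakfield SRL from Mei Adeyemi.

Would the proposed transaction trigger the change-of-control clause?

The purchase adds only to Pablo's holdings (Mei's stake shrinks), so Pablo is the only person who could newly come to control Selkirk.
Pablo holds 55% of Quillon, so Pablo controls Quillon.
Neither Pablo nor any entity Pablo controls holds any voting interest in Selkirk.
So before the transaction, Pablo does not control Selkirk.
After the purchase, Pablo's direct stake in Oakfield rises to 15% + 55% = 70%, and Mei's stake falls to 30%.
Pablo holds 70% of Oakfield, so Pablo controls Oakfield.
Oakfield holds 73% of Selkirk, so Pablo controls Selkirk.
Pablo did not control Selkirk before and does after, so the clause is triggered.

Yes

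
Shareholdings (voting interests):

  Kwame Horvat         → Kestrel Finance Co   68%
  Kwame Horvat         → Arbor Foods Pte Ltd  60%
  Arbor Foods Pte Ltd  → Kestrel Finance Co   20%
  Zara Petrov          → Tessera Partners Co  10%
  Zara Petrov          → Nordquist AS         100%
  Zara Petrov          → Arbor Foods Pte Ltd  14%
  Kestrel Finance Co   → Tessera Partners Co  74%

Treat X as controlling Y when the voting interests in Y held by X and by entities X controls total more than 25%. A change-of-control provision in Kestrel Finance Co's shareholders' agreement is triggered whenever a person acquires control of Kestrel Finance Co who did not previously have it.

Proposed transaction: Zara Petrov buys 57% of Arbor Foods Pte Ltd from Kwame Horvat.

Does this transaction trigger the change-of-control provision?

The purchase adds only to Zara's holdings (Kwame's stake shrinks), so Zara is the only person who could newly come to control Kestrel.
Zara holds 100% of Nordquist, so Zara controls Nordquist.
Neither Zara nor any entity Zara controls holds any voting interest in Kestrel.
So before the transaction, Zara does not control Kestrel.
After the purchase, Zara's direct stake in Arbor rises to 14% + 57% = 71%, and Kwame's stake falls to 3%.
Zara holds 71% of Arbor, so Zara controls Arbor.
After the transaction, Zara's side holds 20% of Kestrel, not > 25%, so Zara still does not control Kestrel.
No new person acquires control, so the clause is not triggered.

No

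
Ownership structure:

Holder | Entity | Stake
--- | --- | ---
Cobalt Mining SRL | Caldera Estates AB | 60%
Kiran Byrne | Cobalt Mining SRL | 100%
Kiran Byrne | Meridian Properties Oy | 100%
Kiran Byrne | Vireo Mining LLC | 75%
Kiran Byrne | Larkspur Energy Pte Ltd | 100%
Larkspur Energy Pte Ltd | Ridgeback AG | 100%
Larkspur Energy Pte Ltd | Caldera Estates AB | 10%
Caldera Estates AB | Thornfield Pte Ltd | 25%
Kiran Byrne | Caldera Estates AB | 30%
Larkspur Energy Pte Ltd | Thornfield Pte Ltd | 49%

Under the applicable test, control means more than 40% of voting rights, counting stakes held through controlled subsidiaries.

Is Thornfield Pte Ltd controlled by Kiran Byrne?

Kiran holds 100% of Larkspur, so Kiran controls Larkspur.
Kiran holds 100% of Cobalt, so Kiran controls Cobalt.
Larkspur and Cobalt and Kiran together hold 10% + 60% + 30% = 100% of Caldera, so Kiran controls Caldera.
Larkspur and Caldera together hold 49% + 25% = 74% of Thornfield, so Kiran controls Thornfield.

Yes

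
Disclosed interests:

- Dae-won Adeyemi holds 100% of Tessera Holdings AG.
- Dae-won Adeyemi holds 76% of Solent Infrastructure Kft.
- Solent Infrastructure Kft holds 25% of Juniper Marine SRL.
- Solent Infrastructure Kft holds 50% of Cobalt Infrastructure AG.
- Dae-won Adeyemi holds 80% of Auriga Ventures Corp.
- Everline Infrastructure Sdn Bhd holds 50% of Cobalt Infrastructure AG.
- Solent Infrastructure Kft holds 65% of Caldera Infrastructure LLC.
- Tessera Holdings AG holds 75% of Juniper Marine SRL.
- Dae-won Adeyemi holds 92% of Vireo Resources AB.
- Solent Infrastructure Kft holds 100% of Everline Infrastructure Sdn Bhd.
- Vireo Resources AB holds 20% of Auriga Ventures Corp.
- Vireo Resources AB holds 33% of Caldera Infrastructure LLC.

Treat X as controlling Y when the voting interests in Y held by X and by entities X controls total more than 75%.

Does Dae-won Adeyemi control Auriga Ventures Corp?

Yes

Dae-won holds 92% of Vireo, so Dae-won controls Vireo.
Dae-won and Vireo together hold 80% + 20% = 100% of Auriga, so Dae-won controls Auriga.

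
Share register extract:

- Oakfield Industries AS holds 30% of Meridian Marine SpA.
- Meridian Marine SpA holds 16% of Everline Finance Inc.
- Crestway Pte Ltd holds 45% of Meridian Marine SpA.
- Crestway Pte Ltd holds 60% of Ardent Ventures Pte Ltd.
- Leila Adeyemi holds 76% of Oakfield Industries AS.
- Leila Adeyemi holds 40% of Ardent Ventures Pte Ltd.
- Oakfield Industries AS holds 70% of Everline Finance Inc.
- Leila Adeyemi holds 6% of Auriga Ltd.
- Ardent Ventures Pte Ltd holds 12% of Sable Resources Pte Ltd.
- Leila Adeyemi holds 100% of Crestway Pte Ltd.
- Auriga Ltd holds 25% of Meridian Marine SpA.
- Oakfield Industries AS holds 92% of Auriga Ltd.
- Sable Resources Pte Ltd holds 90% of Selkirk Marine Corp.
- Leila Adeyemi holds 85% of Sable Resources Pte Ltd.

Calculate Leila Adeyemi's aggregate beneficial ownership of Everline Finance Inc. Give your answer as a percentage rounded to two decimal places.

Leila reaches Everline along 5 paths.
Via Oakfield: 76% × 70% = 53.2%.
Via Crestway → Meridian: 100% × 45% × 16% = 7.2%.
Via Oakfield → Meridian: 76% × 30% × 16% = 3.648%.
Via Auriga → Meridian: 6% × 25% × 16% = 0.24%.
Via Oakfield → Auriga → Meridian: 76% × 92% × 25% × 16% = 2.7968%.
Total: 53.2% + 7.2% + 3.648% + 0.24% + 2.7968% = 67.0848%.
Rounded: 67.08%.

67.08%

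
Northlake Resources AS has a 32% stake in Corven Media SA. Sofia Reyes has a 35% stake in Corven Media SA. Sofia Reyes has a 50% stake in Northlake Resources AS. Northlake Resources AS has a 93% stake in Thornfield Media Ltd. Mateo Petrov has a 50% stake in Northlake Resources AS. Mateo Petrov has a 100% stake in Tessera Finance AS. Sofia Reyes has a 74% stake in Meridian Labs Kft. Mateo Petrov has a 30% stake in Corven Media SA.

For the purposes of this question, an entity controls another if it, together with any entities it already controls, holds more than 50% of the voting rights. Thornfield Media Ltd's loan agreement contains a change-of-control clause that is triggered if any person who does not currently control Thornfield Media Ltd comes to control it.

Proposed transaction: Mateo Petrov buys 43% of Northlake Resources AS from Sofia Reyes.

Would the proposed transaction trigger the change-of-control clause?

The purchase adds only to Mateo's holdings (Sofia's stake shrinks), so Mateo is the only person who could newly come to control Thornfield.
Mateo holds 100% of Tessera, so Mateo controls Tessera.
Neither Mateo nor any entity Mateo controls holds any voting interest in Thornfield.
So before the transaction, Mateo does not control Thornfield.
After the purchase, Mateo's direct stake in Northlake rises to 50% + 43% = 93%, and Sofia's stake falls to 7%.
Mateo holds 93% of Northlake, so Mateo controls Northlake.
Northlake holds 93% of Thornfield, so Mateo controls Thornfield.
Mateo did not control Thornfield before and does after, so the clause is triggered.

Yes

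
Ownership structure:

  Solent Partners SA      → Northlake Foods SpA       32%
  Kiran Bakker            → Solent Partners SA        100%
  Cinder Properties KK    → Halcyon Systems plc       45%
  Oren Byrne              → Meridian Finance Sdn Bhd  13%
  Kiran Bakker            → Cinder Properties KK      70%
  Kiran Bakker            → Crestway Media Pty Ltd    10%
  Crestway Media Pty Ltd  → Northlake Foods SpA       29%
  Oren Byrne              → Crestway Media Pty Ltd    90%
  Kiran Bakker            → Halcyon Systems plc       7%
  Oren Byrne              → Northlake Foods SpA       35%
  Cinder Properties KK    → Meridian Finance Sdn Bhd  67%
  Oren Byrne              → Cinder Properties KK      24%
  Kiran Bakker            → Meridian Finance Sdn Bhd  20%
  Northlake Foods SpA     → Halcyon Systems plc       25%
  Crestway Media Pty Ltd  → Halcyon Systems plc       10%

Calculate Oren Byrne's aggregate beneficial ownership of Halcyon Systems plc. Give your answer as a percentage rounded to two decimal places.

35.08%

Oren reaches Halcyon along 4 paths.
Via Cinder: 24% × 45% = 10.8%.
Via Crestway → Northlake: 90% × 29% × 25% = 6.525%.
Via Northlake: 35% × 25% = 8.75%.
Via Crestway: 90% × 10% = 9%.
Total: 10.8% + 6.525% + 8.75% + 9% = 35.075%.
Rounded: 35.08%.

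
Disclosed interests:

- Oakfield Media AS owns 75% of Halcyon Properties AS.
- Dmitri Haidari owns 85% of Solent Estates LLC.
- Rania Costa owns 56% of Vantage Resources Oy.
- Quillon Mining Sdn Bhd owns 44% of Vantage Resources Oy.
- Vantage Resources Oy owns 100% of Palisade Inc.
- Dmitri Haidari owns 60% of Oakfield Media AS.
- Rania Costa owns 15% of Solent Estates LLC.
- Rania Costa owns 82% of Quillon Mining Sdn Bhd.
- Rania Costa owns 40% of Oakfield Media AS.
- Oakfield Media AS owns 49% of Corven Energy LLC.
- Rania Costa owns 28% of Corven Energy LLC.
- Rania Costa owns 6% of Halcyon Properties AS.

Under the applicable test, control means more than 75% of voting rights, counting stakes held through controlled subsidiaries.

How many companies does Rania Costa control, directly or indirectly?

Rania holds 82% of Quillon, so Rania controls Quillon.
Quillon and Rania together hold 44% + 56% = 100% of Vantage, so Rania controls Vantage.
Vantage holds 100% of Palisade, so Rania controls Palisade.
No other company's threshold is met.
Rania controls 3 companies.

3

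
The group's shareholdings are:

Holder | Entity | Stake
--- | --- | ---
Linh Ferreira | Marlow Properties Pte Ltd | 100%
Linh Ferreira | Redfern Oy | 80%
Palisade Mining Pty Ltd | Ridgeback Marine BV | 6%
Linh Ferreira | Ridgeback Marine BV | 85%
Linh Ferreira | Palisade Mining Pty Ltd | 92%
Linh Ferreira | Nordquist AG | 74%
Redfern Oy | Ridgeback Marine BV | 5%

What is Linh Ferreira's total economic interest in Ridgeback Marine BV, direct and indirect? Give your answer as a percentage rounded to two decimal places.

Linh reaches Ridgeback along 3 paths.
Via Redfern: 80% × 5% = 4%.
Via Palisade: 92% × 6% = 5.52%.
Direct stake: 85% = 85%.
Total: 4% + 5.52% + 85% = 94.52%.

94.52%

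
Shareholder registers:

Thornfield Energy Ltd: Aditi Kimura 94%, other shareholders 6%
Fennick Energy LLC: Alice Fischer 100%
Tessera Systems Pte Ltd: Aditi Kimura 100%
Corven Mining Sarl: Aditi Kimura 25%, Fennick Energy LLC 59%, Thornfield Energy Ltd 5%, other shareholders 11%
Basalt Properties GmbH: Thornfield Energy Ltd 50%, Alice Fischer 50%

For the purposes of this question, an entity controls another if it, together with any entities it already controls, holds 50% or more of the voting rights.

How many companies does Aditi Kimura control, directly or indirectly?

Aditi holds 94% of Thornfield, so Aditi controls Thornfield.
Aditi holds 100% of Tessera, so Aditi controls Tessera.
Thornfield holds 50% of Basalt, so Aditi controls Basalt.
No other company's threshold is met.
Aditi controls 3 companies.

3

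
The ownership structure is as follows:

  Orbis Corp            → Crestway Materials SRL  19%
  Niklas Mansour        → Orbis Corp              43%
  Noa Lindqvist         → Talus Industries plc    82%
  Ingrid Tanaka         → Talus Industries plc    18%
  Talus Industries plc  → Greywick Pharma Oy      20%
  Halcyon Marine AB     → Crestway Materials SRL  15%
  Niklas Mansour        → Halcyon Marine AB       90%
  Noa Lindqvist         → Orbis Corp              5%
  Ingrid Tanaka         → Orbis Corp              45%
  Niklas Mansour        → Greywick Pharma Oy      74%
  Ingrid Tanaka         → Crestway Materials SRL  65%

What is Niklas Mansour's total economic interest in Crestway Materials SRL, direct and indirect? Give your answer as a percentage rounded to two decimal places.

21.67%

Niklas reaches Crestway along 2 paths.
Via Orbis: 43% × 19% = 8.17%.
Via Halcyon: 90% × 15% = 13.5%.
Total: 8.17% + 13.5% = 21.67%.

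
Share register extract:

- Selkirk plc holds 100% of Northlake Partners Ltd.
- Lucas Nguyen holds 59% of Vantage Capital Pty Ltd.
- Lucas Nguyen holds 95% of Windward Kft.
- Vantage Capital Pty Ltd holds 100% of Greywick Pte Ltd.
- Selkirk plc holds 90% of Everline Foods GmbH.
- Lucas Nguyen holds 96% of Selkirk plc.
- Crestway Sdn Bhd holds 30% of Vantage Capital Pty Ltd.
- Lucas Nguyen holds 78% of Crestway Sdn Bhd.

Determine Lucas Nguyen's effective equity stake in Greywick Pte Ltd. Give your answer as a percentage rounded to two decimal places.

82.40%

Lucas reaches Greywick along 2 paths.
Via Crestway → Vantage: 78% × 30% × 100% = 23.4%.
Via Vantage: 59% × 100% = 59%.
Total: 23.4% + 59% = 82.4%.
Rounded: 82.40%.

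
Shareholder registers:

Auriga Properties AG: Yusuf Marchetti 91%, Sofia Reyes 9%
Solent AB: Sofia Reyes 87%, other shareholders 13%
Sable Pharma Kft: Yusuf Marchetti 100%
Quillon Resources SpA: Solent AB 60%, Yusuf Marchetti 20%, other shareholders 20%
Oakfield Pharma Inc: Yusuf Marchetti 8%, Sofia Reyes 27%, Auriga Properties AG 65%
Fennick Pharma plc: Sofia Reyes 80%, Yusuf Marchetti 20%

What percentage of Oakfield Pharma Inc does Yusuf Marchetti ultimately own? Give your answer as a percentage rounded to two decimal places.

67.15%

Yusuf reaches Oakfield along 2 paths.
Direct stake: 8% = 8%.
Via Auriga: 91% × 65% = 59.15%.
Total: 8% + 59.15% = 67.15%.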